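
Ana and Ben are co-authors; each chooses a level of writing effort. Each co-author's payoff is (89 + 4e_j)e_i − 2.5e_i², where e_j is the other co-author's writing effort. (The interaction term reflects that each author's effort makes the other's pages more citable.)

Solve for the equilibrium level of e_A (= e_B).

Ana's payoff is (89 + 4e_B)e_A − 2.5e_A².
∂π/∂e_A = 89 + 4e_B − 5e_A = 0, so e_A = 17.8 + 0.8e_B.
By symmetry e_B = e_A; substituting into the reaction function, 0.2e_A = 17.8 and e_A = 89.

89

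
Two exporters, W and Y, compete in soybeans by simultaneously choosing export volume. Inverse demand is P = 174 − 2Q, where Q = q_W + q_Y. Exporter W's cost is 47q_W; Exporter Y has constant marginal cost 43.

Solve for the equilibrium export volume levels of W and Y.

Exporter W's profit: π = q_W(174 − 2(q_W + q_Y)) − 47q_W.
∂π/∂q_W = 127 − 4q_W − 2q_Y = 0, so q_W = 31.75 − 0.5q_Y.
By the same steps for Y: q_Y = 32.75 − 0.5q_W.
Solving the two reaction functions simultaneously: (1 − (−0.5)(−0.5))q_W = 31.75 − 0.5·32.75, so 0.75q_W = 15.375 and q_W = 20.5.
Then q_Y = 32.75 − 0.5·20.5 = 22.5.

20.5, 22.5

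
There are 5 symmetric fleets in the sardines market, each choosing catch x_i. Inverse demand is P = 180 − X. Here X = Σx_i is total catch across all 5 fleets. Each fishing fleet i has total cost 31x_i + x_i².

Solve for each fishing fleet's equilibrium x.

A representative fishing fleet's profit is π_i = x_i(180 − X) − 31x_i − x_i², with X = x_i + Σ_{j≠i} x_j.
First-order condition: 149 − 4x_i − Σ_{j≠i} x_j = 0.
Imposing symmetry (x_j = x for all j) turns Σ_{j≠i} x_j into 4x, so 149 = 8x and x = 18.625.

18.625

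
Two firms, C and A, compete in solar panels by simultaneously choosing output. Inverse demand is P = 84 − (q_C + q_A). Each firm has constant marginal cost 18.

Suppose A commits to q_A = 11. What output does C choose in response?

27.5

Firm C's profit: π = q_C(84 − (q_C + q_A)) − 18q_C.
∂π/∂q_C = 66 − 2q_C − q_A = 0, so q_C = 33 − 0.5q_A.
At q_A = 11: q_C = 33 − 0.5·11 = 27.5.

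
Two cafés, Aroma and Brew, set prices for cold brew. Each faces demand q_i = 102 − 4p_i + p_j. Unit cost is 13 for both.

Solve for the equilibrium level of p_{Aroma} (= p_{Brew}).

Aroma's profit: π = (p_{Aroma} − 13)(102 − 4p_{Aroma} + p_{Brew}).
∂π/∂p_{Aroma} = 154 − 8p_{Aroma} + p_{Brew} = 0 ⇒ p_{Aroma} = 19.25 + 0.125p_{Brew}.
The game is symmetric, so in equilibrium p_{Brew} = p_{Aroma}: the reaction function gives 0.875p_{Aroma} = 19.25, hence p_{Aroma} = 22.

22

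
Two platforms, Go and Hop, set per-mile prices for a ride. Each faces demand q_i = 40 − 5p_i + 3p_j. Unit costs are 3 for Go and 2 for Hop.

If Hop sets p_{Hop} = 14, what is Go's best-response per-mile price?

9.7

Go's profit: π = (p_{Go} − 3)(40 − 5p_{Go} + 3p_{Hop}).
∂π/∂p_{Go} = 55 − 10p_{Go} + 3p_{Hop} = 0 ⇒ p_{Go} = 5.5 + 0.3p_{Hop}.
At p_{Hop} = 14: p_{Go} = 5.5 + 0.3·14 = 9.7.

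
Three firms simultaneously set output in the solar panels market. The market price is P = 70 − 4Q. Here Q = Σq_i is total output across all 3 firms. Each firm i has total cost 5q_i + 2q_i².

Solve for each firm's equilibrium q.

3.25

A representative firm's profit is π_i = q_i(70 − 4Q) − 5q_i − 2q_i², with Q = q_i + Σ_{j≠i} q_j.
First-order condition: 65 − 12q_i − 4Σ_{j≠i} q_j = 0.
With identical firms, set every q_j = q: then 65 − 12q − 8q = 0, i.e. q = 65/20 = 3.25.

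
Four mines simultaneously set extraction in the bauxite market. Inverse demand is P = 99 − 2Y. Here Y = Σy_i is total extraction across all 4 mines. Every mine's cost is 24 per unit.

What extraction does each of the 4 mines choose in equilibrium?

7.5

A representative mine's profit is π_i = y_i(99 − 2Y) − 24y_i, with Y = y_i + Σ_{j≠i} y_j.
First-order condition: 75 − 4y_i − 2Σ_{j≠i} y_j = 0.
Imposing symmetry (y_j = y for all j) turns Σ_{j≠i} y_j into 3y, so 75 = 10y and y = 7.5.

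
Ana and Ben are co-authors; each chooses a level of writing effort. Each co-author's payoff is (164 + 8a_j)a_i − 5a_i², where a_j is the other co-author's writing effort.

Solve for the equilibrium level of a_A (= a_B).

Ana's payoff is (164 + 8a_B)a_A − 5a_A².
∂π/∂a_A = 164 + 8a_B − 10a_A = 0, so a_A = 16.4 + 0.8a_B.
By symmetry a_B = a_A; substituting into the reaction function, 0.2a_A = 16.4 and a_A = 82.

82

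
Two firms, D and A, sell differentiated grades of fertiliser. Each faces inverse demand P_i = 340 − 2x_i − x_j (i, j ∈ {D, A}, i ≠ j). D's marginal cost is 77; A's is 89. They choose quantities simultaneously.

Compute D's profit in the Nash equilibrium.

5703.12

Firm D's profit: π = x_D(340 − 2x_D − x_A) − 77x_D.
∂π/∂x_D = 263 − 4x_D − x_A = 0 ⇒ x_D = 65.75 − 0.25x_A.
Similarly x_A = 62.75 − 0.25x_D.
Substituting the second reaction function into the first: x_D = 65.75 − 0.25(62.75 − 0.25x_D), which gives 0.9375x_D = 50.0625 ⇒ x_D = 53.4.
Then x_A = 62.75 − 0.25·53.4 = 49.4.
P_D = 340 − 2·53.4 − 49.4 = 183.8.
Profit = (183.8 − 77)·53.4 = 5703.12.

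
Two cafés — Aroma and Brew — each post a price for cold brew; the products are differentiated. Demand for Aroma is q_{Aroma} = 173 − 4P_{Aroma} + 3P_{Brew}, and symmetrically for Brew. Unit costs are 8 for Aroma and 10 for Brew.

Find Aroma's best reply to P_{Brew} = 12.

Aroma's profit: π = (P_{Aroma} − 8)(173 − 4P_{Aroma} + 3P_{Brew}).
∂π/∂P_{Aroma} = 205 − 8P_{Aroma} + 3P_{Brew} = 0 ⇒ P_{Aroma} = 25.625 + 0.375P_{Brew}.
At P_{Brew} = 12: P_{Aroma} = 25.625 + 0.375·12 = 30.125.

30.125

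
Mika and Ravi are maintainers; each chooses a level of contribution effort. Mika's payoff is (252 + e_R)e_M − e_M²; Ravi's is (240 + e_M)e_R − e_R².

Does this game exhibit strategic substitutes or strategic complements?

strategic complements

Expanding Mika's payoff: 252e_M + e_Re_M − e_M².
∂π/∂e_M = 252 + e_R − 2e_M = 0, so e_M = 126 + 0.5e_R.
The best-response slope de_M/de_R = 0.5 > 0: the reaction function is upward-sloping, so the choices are strategic complements.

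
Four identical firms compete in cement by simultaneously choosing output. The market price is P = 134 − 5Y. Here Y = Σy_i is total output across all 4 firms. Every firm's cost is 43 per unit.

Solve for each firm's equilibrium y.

3.64

A representative firm's profit is π_i = y_i(134 − 5Y) − 43y_i, with Y = y_i + Σ_{j≠i} y_j.
First-order condition: 91 − 10y_i − 5Σ_{j≠i} y_j = 0.
In a symmetric equilibrium every firm chooses the same y, so Σ_{j≠i} y_j = 3y. The condition becomes 91 − 25y = 0, giving y = 91/25 = 3.64.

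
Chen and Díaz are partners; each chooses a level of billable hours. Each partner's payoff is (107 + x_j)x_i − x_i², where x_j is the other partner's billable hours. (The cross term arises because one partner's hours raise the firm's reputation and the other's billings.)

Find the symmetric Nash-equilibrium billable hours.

107

Chen's payoff is (107 + x_D)x_C − x_C².
∂π/∂x_C = 107 + x_D − 2x_C = 0, so x_C = 53.5 + 0.5x_D.
The game is symmetric, so in equilibrium x_D = x_C: the reaction function gives 0.5x_C = 53.5, hence x_C = 107.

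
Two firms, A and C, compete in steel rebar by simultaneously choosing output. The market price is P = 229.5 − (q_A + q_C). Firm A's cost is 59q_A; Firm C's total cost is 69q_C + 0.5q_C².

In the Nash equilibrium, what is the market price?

129.2

Firm A's profit: π = q_A(229.5 − (q_A + q_C)) − 59q_A.
∂π/∂q_A = 170.5 − 2q_A − q_C = 0, so q_A = 85.25 − 0.5q_C.
For C: ∂π/∂q_C = 160.5 − 3q_C − q_A = 0 ⇒ q_C = 53.5 − (1/3)q_A.
Plugging q_C into A's best response: q_A = 85.25 − 0.5(53.5 − (1/3)q_A) ⇒ (5/6)q_A = 58.5, so q_A = 70.2.
Then q_C = 53.5 − (1/3)·70.2 = 30.1.
Equilibrium price: P = 229.5 − 100.3 = 129.2.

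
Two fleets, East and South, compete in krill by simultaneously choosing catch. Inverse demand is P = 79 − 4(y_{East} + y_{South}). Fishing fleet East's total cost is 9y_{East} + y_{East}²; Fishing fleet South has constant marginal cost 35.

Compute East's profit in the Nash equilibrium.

Fishing fleet East's profit: π = y_{East}(79 − 4(y_{East} + y_{South})) − 9y_{East} − y_{East}².
∂π/∂y_{East} = 70 − 10y_{East} − 4y_{South} = 0, so y_{East} = 7 − 0.4y_{South}.
For South: ∂π/∂y_{South} = 44 − 8y_{South} − 4y_{East} = 0 ⇒ y_{South} = 5.5 − 0.5y_{East}.
Substituting the second reaction function into the first: y_{East} = 7 − 0.4(5.5 − 0.5y_{East}), which gives 0.8y_{East} = 4.8 ⇒ y_{East} = 6.
Then y_{South} = 5.5 − 0.5·6 = 2.5.
Price P = 79 − 4·8.5 = 45.
East's profit: (45 − 9)·6 − (6)² = 180.

180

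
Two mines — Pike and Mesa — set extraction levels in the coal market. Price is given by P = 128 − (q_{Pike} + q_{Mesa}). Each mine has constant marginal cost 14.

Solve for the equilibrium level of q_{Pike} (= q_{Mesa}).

38

Mine Pike's profit: π = q_{Pike}(128 − (q_{Pike} + q_{Mesa})) − 14q_{Pike}.
∂π/∂q_{Pike} = 114 − 2q_{Pike} − q_{Mesa} = 0, so q_{Pike} = 57 − 0.5q_{Mesa}.
Setting q_{Pike} = q_{Mesa} in the reaction function: q_{Pike} = 57 − 0.5q_{Pike}, so q_{Pike} = 57 / 1.5 = 38.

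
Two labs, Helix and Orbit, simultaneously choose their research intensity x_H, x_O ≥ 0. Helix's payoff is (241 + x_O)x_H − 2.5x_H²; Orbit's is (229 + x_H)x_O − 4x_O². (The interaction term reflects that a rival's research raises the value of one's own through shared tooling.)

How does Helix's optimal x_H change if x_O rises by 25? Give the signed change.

Expanding Helix's payoff: 241x_H + x_Ox_H − 2.5x_H².
∂π/∂x_H = 241 + x_O − 5x_H = 0, so x_H = 48.2 + 0.2x_O.
The reaction-function slope is 0.2, so a 25-unit rise in x_O moves x_H by 0.2 × 25 = 5. Helix's best response rises — the actions are strategic complements.

5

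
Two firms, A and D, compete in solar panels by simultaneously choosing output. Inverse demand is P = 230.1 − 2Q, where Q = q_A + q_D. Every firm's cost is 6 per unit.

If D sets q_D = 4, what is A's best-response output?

54.025

Firm A's profit: π = q_A(230.1 − 2(q_A + q_D)) − 6q_A.
∂π/∂q_A = 224.1 − 4q_A − 2q_D = 0, so q_A = 56.025 − 0.5q_D.
At q_D = 4: q_A = 56.025 − 0.5·4 = 54.025.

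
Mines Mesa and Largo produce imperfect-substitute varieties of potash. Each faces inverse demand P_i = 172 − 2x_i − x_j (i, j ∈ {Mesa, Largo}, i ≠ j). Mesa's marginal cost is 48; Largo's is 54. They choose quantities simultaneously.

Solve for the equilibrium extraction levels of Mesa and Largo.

25.2, 23.2

Mine Mesa's profit: π = x_{Mesa}(172 − 2x_{Mesa} − x_{Largo}) − 48x_{Mesa}.
∂π/∂x_{Mesa} = 124 − 4x_{Mesa} − x_{Largo} = 0 ⇒ x_{Mesa} = 31 − 0.25x_{Largo}.
Similarly x_{Largo} = 29.5 − 0.25x_{Mesa}.
Solving the two reaction functions simultaneously: (1 − (−0.25)(−0.25))x_{Mesa} = 31 − 0.25·29.5, so 0.9375x_{Mesa} = 23.625 and x_{Mesa} = 25.2.
Then x_{Largo} = 29.5 − 0.25·25.2 = 23.2.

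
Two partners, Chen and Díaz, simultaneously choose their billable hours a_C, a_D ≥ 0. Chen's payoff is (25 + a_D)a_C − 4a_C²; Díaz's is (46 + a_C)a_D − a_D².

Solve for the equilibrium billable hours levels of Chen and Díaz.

6.4, 26.2

Expanding Chen's payoff: 25a_C + a_Da_C − 4a_C².
∂π/∂a_C = 25 + a_D − 8a_C = 0, so a_C = 3.125 + 0.125a_D.
Likewise for Díaz: a_D = 23 + 0.5a_C.
Substituting the second reaction function into the first: a_C = 3.125 + 0.125(23 + 0.5a_C), which gives 0.9375a_C = 6 ⇒ a_C = 6.4.
Then a_D = 23 + 0.5·6.4 = 26.2.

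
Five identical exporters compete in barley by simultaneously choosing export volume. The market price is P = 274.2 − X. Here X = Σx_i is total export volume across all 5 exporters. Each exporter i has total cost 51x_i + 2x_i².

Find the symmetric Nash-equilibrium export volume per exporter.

22.32

A representative exporter's profit is π_i = x_i(274.2 − X) − 51x_i − 2x_i², with X = x_i + Σ_{j≠i} x_j.
First-order condition: 223.2 − 6x_i − Σ_{j≠i} x_j = 0.
In a symmetric equilibrium every exporter chooses the same x, so Σ_{j≠i} x_j = 4x. The condition becomes 223.2 − 10x = 0, giving x = 223.2/10 = 22.32.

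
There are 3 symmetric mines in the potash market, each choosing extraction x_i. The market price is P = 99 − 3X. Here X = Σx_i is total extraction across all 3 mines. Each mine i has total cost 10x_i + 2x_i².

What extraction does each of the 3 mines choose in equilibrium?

A representative mine's profit is π_i = x_i(99 − 3X) − 10x_i − 2x_i², with X = x_i + Σ_{j≠i} x_j.
First-order condition: 89 − 10x_i − 3Σ_{j≠i} x_j = 0.
In a symmetric equilibrium every mine chooses the same x, so Σ_{j≠i} x_j = 2x. The condition becomes 89 − 16x = 0, giving x = 89/16 = 5.5625.

5.5625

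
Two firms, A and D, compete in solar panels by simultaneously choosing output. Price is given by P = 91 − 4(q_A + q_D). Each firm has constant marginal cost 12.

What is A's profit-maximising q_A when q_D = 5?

7.375

Firm A's profit: π = q_A(91 − 4(q_A + q_D)) − 12q_A.
∂π/∂q_A = 79 − 8q_A − 4q_D = 0, so q_A = 9.875 − 0.5q_D.
At q_D = 5: q_A = 9.875 − 0.5·5 = 7.375.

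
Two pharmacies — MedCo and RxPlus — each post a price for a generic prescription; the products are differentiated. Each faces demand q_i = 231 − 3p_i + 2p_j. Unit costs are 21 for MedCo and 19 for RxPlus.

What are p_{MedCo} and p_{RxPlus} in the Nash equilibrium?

73.125, 72.375

MedCo's profit: π = (p_{MedCo} − 21)(231 − 3p_{MedCo} + 2p_{RxPlus}).
∂π/∂p_{MedCo} = 294 − 6p_{MedCo} + 2p_{RxPlus} = 0 ⇒ p_{MedCo} = 49 + (1/3)p_{RxPlus}.
Similarly p_{RxPlus} = 48 + (1/3)p_{MedCo}.
Solving the two reaction functions simultaneously: (1 − (1/3)(1/3))p_{MedCo} = 49 + (1/3)·48, so (8/9)p_{MedCo} = 65 and p_{MedCo} = 73.125.
Then p_{RxPlus} = 48 + (1/3)·73.125 = 72.375.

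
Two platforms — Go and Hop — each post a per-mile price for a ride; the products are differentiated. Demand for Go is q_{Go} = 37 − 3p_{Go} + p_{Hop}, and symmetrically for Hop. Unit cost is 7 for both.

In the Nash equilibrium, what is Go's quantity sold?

Go's profit: π = (p_{Go} − 7)(37 − 3p_{Go} + p_{Hop}).
∂π/∂p_{Go} = 58 − 6p_{Go} + p_{Hop} = 0 ⇒ p_{Go} = 29/3 + (1/6)p_{Hop}.
The game is symmetric, so in equilibrium p_{Hop} = p_{Go}: the reaction function gives (5/6)p_{Go} = 29/3, hence p_{Go} = 11.6.
q_{Go} = 37 − 3·11.6 + 11.6 = 13.8.

13.8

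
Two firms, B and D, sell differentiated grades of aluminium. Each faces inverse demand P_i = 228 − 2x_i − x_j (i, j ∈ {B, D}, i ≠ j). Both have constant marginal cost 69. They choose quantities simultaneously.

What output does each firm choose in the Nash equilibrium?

Firm B's profit: π = x_B(228 − 2x_B − x_D) − 69x_B.
∂π/∂x_B = 159 − 4x_B − x_D = 0 ⇒ x_B = 39.75 − 0.25x_D.
The game is symmetric, so in equilibrium x_D = x_B: the reaction function gives 1.25x_B = 39.75, hence x_B = 31.8.

31.8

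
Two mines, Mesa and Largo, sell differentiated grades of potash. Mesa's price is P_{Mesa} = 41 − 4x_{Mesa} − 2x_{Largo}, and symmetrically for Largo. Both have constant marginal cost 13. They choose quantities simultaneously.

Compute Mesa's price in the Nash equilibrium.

24.2

Mine Mesa's profit: π = x_{Mesa}(41 − 4x_{Mesa} − 2x_{Largo}) − 13x_{Mesa}.
∂π/∂x_{Mesa} = 28 − 8x_{Mesa} − 2x_{Largo} = 0 ⇒ x_{Mesa} = 3.5 − 0.25x_{Largo}.
The game is symmetric, so in equilibrium x_{Largo} = x_{Mesa}: the reaction function gives 1.25x_{Mesa} = 3.5, hence x_{Mesa} = 2.8.
P_{Mesa} = 41 − 4·2.8 − 2·2.8 = 24.2.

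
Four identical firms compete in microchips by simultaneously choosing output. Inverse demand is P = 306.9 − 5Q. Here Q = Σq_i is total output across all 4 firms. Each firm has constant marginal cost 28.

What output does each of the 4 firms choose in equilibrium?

A representative firm's profit is π_i = q_i(306.9 − 5Q) − 28q_i, with Q = q_i + Σ_{j≠i} q_j.
First-order condition: 278.9 − 10q_i − 5Σ_{j≠i} q_j = 0.
With identical firms, set every q_j = q: then 278.9 − 10q − 15q = 0, i.e. q = 278.9/25 = 11.156.

11.156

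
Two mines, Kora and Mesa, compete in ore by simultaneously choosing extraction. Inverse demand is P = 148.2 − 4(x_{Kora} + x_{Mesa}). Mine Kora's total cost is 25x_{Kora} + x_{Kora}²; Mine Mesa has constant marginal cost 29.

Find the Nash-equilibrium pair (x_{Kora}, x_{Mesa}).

Mine Kora's profit: π = x_{Kora}(148.2 − 4(x_{Kora} + x_{Mesa})) − 25x_{Kora} − x_{Kora}².
∂π/∂x_{Kora} = 123.2 − 10x_{Kora} − 4x_{Mesa} = 0, so x_{Kora} = 12.32 − 0.4x_{Mesa}.
For Mesa: ∂π/∂x_{Mesa} = 119.2 − 8x_{Mesa} − 4x_{Kora} = 0 ⇒ x_{Mesa} = 14.9 − 0.5x_{Kora}.
Substituting the second reaction function into the first: x_{Kora} = 12.32 − 0.4(14.9 − 0.5x_{Kora}), which gives 0.8x_{Kora} = 6.36 ⇒ x_{Kora} = 7.95.
Then x_{Mesa} = 14.9 − 0.5·7.95 = 10.925.

7.95, 10.925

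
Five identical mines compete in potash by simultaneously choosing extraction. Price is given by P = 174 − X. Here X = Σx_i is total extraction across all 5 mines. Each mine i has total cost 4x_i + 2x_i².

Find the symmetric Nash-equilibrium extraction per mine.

A representative mine's profit is π_i = x_i(174 − X) − 4x_i − 2x_i², with X = x_i + Σ_{j≠i} x_j.
First-order condition: 170 − 6x_i − Σ_{j≠i} x_j = 0.
In a symmetric equilibrium every mine chooses the same x, so Σ_{j≠i} x_j = 4x. The condition becomes 170 − 10x = 0, giving x = 170/10 = 17.

17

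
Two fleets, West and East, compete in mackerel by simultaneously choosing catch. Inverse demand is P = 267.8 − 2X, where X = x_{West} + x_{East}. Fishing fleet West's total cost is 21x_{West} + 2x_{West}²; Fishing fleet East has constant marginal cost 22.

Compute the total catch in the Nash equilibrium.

Fishing fleet West's profit: π = x_{West}(267.8 − 2(x_{West} + x_{East})) − 21x_{West} − 2x_{West}².
∂π/∂x_{West} = 246.8 − 8x_{West} − 2x_{East} = 0, so x_{West} = 30.85 − 0.25x_{East}.
For East: ∂π/∂x_{East} = 245.8 − 4x_{East} − 2x_{West} = 0 ⇒ x_{East} = 61.45 − 0.5x_{West}.
Substituting the second reaction function into the first: x_{West} = 30.85 − 0.25(61.45 − 0.5x_{West}), which gives 0.875x_{West} = 15.4875 ⇒ x_{West} = 17.7.
Then x_{East} = 61.45 − 0.5·17.7 = 52.6.
Total catch: 17.7 + 52.6 = 70.3.

70.3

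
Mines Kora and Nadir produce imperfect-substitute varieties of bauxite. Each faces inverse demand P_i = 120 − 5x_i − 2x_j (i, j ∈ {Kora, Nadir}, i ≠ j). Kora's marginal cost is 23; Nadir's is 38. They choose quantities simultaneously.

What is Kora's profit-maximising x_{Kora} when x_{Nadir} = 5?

Mine Kora's profit: π = x_{Kora}(120 − 5x_{Kora} − 2x_{Nadir}) − 23x_{Kora}.
∂π/∂x_{Kora} = 97 − 10x_{Kora} − 2x_{Nadir} = 0 ⇒ x_{Kora} = 9.7 − 0.2x_{Nadir}.
At x_{Nadir} = 5: x_{Kora} = 9.7 − 0.2·5 = 8.7.

8.7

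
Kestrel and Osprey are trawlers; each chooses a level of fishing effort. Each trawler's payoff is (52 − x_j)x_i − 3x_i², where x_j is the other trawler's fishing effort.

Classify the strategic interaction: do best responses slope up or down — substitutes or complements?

strategic substitutes

Kestrel's payoff is (52 − x_O)x_K − 3x_K².
∂π/∂x_K = 52 − x_O − 6x_K = 0, so x_K = 26/3 − (1/6)x_O.
The best-response slope dx_K/dx_O = −1/6 < 0: the reaction function is downward-sloping, so the choices are strategic substitutes.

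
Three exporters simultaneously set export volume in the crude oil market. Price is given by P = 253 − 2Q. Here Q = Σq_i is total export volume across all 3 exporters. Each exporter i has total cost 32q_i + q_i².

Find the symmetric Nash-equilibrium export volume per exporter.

22.1

A representative exporter's profit is π_i = q_i(253 − 2Q) − 32q_i − q_i², with Q = q_i + Σ_{j≠i} q_j.
First-order condition: 221 − 6q_i − 2Σ_{j≠i} q_j = 0.
In a symmetric equilibrium every exporter chooses the same q, so Σ_{j≠i} q_j = 2q. The condition becomes 221 − 10q = 0, giving q = 221/10 = 22.1.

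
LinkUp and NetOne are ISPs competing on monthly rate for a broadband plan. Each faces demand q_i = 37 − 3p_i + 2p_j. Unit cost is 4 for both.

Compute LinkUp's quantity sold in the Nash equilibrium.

LinkUp's profit: π = (p_{LinkUp} − 4)(37 − 3p_{LinkUp} + 2p_{NetOne}).
∂π/∂p_{LinkUp} = 49 − 6p_{LinkUp} + 2p_{NetOne} = 0 ⇒ p_{LinkUp} = 49/6 + (1/3)p_{NetOne}.
By symmetry p_{NetOne} = p_{LinkUp}; substituting into the reaction function, (2/3)p_{LinkUp} = 49/6 and p_{LinkUp} = 12.25.
q_{LinkUp} = 37 − 3·12.25 + 2·12.25 = 24.75.

24.75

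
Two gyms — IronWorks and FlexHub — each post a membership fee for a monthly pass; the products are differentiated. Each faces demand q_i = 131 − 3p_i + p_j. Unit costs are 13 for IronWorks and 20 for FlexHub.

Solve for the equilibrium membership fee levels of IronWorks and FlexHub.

34.6, 37.6

IronWorks's profit: π = (p_{IronWorks} − 13)(131 − 3p_{IronWorks} + p_{FlexHub}).
∂π/∂p_{IronWorks} = 170 − 6p_{IronWorks} + p_{FlexHub} = 0 ⇒ p_{IronWorks} = 85/3 + (1/6)p_{FlexHub}.
Similarly p_{FlexHub} = 191/6 + (1/6)p_{IronWorks}.
Solving the two reaction functions simultaneously: (1 − (1/6)(1/6))p_{IronWorks} = 85/3 + (1/6)·(191/6), so (35/36)p_{IronWorks} = 1211/36 and p_{IronWorks} = 34.6.
Then p_{FlexHub} = 191/6 + (1/6)·34.6 = 37.6.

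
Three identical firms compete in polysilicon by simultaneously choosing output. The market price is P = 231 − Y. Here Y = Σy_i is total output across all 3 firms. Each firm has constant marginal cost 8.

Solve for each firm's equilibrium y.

A representative firm's profit is π_i = y_i(231 − Y) − 8y_i, with Y = y_i + Σ_{j≠i} y_j.
First-order condition: 223 − 2y_i − Σ_{j≠i} y_j = 0.
In a symmetric equilibrium every firm chooses the same y, so Σ_{j≠i} y_j = 2y. The condition becomes 223 − 4y = 0, giving y = 223/4 = 55.75.

55.75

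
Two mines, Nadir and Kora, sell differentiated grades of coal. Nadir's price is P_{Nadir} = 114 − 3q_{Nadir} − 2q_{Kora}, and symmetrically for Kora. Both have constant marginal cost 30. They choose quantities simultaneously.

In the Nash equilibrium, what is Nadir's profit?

Mine Nadir's profit: π = q_{Nadir}(114 − 3q_{Nadir} − 2q_{Kora}) − 30q_{Nadir}.
∂π/∂q_{Nadir} = 84 − 6q_{Nadir} − 2q_{Kora} = 0 ⇒ q_{Nadir} = 14 − (1/3)q_{Kora}.
By symmetry q_{Kora} = q_{Nadir}; substituting into the reaction function, (4/3)q_{Nadir} = 14 and q_{Nadir} = 10.5.
P_{Nadir} = 114 − 3·10.5 − 2·10.5 = 61.5.
Profit = (61.5 − 30)·10.5 = 330.75.

330.75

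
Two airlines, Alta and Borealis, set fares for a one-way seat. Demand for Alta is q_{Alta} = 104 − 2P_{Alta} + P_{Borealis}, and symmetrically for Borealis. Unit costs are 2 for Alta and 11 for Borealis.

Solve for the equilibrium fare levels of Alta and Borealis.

Alta's profit: π = (P_{Alta} − 2)(104 − 2P_{Alta} + P_{Borealis}).
∂π/∂P_{Alta} = 108 − 4P_{Alta} + P_{Borealis} = 0 ⇒ P_{Alta} = 27 + 0.25P_{Borealis}.
Similarly P_{Borealis} = 31.5 + 0.25P_{Alta}.
Plugging P_{Borealis} into Alta's best response: P_{Alta} = 27 + 0.25(31.5 + 0.25P_{Alta}) ⇒ 0.9375P_{Alta} = 34.875, so P_{Alta} = 37.2.
Then P_{Borealis} = 31.5 + 0.25·37.2 = 40.8.

37.2, 40.8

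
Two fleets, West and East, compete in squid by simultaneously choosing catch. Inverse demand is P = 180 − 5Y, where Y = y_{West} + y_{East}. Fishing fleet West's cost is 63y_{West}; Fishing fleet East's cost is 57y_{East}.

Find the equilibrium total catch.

16

Fishing fleet West's profit: π = y_{West}(180 − 5(y_{West} + y_{East})) − 63y_{West}.
∂π/∂y_{West} = 117 − 10y_{West} − 5y_{East} = 0, so y_{West} = 11.7 − 0.5y_{East}.
By the same steps for East: y_{East} = 12.3 − 0.5y_{West}.
Plugging y_{East} into West's best response: y_{West} = 11.7 − 0.5(12.3 − 0.5y_{West}) ⇒ 0.75y_{West} = 5.55, so y_{West} = 7.4.
Then y_{East} = 12.3 − 0.5·7.4 = 8.6.
Total catch: 7.4 + 8.6 = 16.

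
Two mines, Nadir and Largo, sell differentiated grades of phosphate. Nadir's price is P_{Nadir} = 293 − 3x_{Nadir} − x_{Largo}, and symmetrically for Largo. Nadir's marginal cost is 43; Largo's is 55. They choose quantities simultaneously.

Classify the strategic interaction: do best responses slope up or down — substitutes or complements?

strategic substitutes

Mine Nadir's profit: π = x_{Nadir}(293 − 3x_{Nadir} − x_{Largo}) − 43x_{Nadir}.
∂π/∂x_{Nadir} = 250 − 6x_{Nadir} − x_{Largo} = 0 ⇒ x_{Nadir} = 125/3 − (1/6)x_{Largo}.
The best-response slope dx_{Nadir}/dx_{Largo} = −1/6 < 0: the reaction function is downward-sloping, so the choices are strategic substitutes.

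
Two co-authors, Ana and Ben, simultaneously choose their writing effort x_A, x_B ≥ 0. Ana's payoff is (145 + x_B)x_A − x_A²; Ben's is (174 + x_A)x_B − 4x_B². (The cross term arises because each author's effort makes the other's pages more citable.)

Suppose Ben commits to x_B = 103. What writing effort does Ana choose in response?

124

Expanding Ana's payoff: 145x_A + x_Bx_A − x_A².
∂π/∂x_A = 145 + x_B − 2x_A = 0, so x_A = 72.5 + 0.5x_B.
At x_B = 103: x_A = 72.5 + 0.5·103 = 124.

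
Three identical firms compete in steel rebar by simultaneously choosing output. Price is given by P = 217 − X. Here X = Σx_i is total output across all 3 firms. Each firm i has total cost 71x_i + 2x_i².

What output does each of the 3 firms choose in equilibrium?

A representative firm's profit is π_i = x_i(217 − X) − 71x_i − 2x_i², with X = x_i + Σ_{j≠i} x_j.
First-order condition: 146 − 6x_i − Σ_{j≠i} x_j = 0.
In a symmetric equilibrium every firm chooses the same x, so Σ_{j≠i} x_j = 2x. The condition becomes 146 − 8x = 0, giving x = 146/8 = 18.25.

18.25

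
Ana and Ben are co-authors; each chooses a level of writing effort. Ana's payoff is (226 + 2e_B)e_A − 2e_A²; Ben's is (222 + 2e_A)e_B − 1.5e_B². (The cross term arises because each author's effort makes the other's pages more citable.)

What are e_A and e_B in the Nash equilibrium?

Expanding Ana's payoff: 226e_A + 2e_Be_A − 2e_A².
∂π/∂e_A = 226 + 2e_B − 4e_A = 0, so e_A = 56.5 + 0.5e_B.
Likewise for Ben: e_B = 74 + (2/3)e_A.
Substituting the second reaction function into the first: e_A = 56.5 + 0.5(74 + (2/3)e_A), which gives (2/3)e_A = 93.5 ⇒ e_A = 140.25.
Then e_B = 74 + (2/3)·140.25 = 167.5.

140.25, 167.5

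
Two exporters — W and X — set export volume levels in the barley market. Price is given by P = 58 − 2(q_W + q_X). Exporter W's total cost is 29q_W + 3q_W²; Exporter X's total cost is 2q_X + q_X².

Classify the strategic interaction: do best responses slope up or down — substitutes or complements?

strategic substitutes

Exporter W's profit: π = q_W(58 − 2(q_W + q_X)) − 29q_W − 3q_W².
∂π/∂q_W = 29 − 10q_W − 2q_X = 0, so q_W = 2.9 − 0.2q_X.
The best-response slope dq_W/dq_X = −0.2 < 0: the reaction function is downward-sloping, so the choices are strategic substitutes.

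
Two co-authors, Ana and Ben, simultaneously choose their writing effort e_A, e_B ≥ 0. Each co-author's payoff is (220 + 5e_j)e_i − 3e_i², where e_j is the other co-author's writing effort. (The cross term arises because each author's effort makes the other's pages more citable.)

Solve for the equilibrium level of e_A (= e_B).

220

Ana's payoff is (220 + 5e_B)e_A − 3e_A².
∂π/∂e_A = 220 + 5e_B − 6e_A = 0, so e_A = 110/3 + (5/6)e_B.
Setting e_A = e_B in the reaction function: e_A = 110/3 + (5/6)e_A, so e_A = (110/3) / (1/6) = 220.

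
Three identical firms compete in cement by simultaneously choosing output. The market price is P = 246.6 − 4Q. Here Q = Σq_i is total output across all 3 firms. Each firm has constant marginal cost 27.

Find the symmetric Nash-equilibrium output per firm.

A representative firm's profit is π_i = q_i(246.6 − 4Q) − 27q_i, with Q = q_i + Σ_{j≠i} q_j.
First-order condition: 219.6 − 8q_i − 4Σ_{j≠i} q_j = 0.
Imposing symmetry (q_j = q for all j) turns Σ_{j≠i} q_j into 2q, so 219.6 = 16q and q = 13.725.

13.725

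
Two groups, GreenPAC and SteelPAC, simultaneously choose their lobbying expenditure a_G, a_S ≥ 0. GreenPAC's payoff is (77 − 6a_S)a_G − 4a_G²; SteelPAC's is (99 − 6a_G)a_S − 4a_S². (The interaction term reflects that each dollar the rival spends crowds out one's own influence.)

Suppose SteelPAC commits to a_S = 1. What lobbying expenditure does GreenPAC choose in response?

Expanding GreenPAC's payoff: 77a_G − 6a_Sa_G − 4a_G².
∂π/∂a_G = 77 − 6a_S − 8a_G = 0, so a_G = 9.625 − 0.75a_S.
At a_S = 1: a_G = 9.625 − 0.75·1 = 8.875.

8.875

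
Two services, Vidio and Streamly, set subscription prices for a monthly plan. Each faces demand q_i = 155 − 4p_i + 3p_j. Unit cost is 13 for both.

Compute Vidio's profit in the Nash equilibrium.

3226.24

Vidio's profit: π = (p_{Vidio} − 13)(155 − 4p_{Vidio} + 3p_{Streamly}).
∂π/∂p_{Vidio} = 207 − 8p_{Vidio} + 3p_{Streamly} = 0 ⇒ p_{Vidio} = 25.875 + 0.375p_{Streamly}.
By symmetry p_{Streamly} = p_{Vidio}; substituting into the reaction function, 0.625p_{Vidio} = 25.875 and p_{Vidio} = 41.4.
q_{Vidio} = 155 − 4·41.4 + 3·41.4 = 113.6.
Profit = (41.4 − 13)·113.6 = 3226.24.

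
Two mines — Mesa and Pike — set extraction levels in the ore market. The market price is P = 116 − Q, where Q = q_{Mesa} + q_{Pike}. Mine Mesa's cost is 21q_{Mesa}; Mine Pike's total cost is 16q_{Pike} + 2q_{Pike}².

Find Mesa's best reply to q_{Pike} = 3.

46

Mine Mesa's profit: π = q_{Mesa}(116 − (q_{Mesa} + q_{Pike})) − 21q_{Mesa}.
∂π/∂q_{Mesa} = 95 − 2q_{Mesa} − q_{Pike} = 0, so q_{Mesa} = 47.5 − 0.5q_{Pike}.
At q_{Pike} = 3: q_{Mesa} = 47.5 − 0.5·3 = 46.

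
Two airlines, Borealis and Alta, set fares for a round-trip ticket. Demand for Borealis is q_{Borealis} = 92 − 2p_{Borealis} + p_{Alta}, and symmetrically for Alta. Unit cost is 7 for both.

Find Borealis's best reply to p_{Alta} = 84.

Borealis's profit: π = (p_{Borealis} − 7)(92 − 2p_{Borealis} + p_{Alta}).
∂π/∂p_{Borealis} = 106 − 4p_{Borealis} + p_{Alta} = 0 ⇒ p_{Borealis} = 26.5 + 0.25p_{Alta}.
At p_{Alta} = 84: p_{Borealis} = 26.5 + 0.25·84 = 47.5.

47.5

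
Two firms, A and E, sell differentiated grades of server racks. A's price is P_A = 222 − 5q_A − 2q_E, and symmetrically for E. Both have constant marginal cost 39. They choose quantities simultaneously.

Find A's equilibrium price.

115.25

Firm A's profit: π = q_A(222 − 5q_A − 2q_E) − 39q_A.
∂π/∂q_A = 183 − 10q_A − 2q_E = 0 ⇒ q_A = 18.3 − 0.2q_E.
By symmetry q_E = q_A; substituting into the reaction function, 1.2q_A = 18.3 and q_A = 15.25.
P_A = 222 − 5·15.25 − 2·15.25 = 115.25.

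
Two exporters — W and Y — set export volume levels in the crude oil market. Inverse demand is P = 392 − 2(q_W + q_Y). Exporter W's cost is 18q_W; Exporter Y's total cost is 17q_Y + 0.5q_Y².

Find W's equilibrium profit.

9800

Exporter W's profit: π = q_W(392 − 2(q_W + q_Y)) − 18q_W.
∂π/∂q_W = 374 − 4q_W − 2q_Y = 0, so q_W = 93.5 − 0.5q_Y.
For Y: ∂π/∂q_Y = 375 − 5q_Y − 2q_W = 0 ⇒ q_Y = 75 − 0.4q_W.
Substituting the second reaction function into the first: q_W = 93.5 − 0.5(75 − 0.4q_W), which gives 0.8q_W = 56 ⇒ q_W = 70.
Then q_Y = 75 − 0.4·70 = 47.
Price P = 392 − 2·117 = 158.
W's profit: (158 − 18)·70 = 9800.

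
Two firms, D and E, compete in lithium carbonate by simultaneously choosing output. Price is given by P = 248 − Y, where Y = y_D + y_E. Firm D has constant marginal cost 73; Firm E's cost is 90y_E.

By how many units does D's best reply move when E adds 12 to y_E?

Firm D's profit: π = y_D(248 − (y_D + y_E)) − 73y_D.
∂π/∂y_D = 175 − 2y_D − y_E = 0, so y_D = 87.5 − 0.5y_E.
The reaction-function slope is −0.5, so a 12-unit rise in y_E moves y_D by −0.5 × 12 = −6. D's best response falls — the actions are strategic substitutes.

-6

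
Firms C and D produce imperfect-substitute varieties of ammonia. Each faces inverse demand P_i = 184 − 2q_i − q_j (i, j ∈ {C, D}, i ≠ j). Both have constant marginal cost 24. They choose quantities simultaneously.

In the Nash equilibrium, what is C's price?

Firm C's profit: π = q_C(184 − 2q_C − q_D) − 24q_C.
∂π/∂q_C = 160 − 4q_C − q_D = 0 ⇒ q_C = 40 − 0.25q_D.
Setting q_C = q_D in the reaction function: q_C = 40 − 0.25q_C, so q_C = 40 / 1.25 = 32.
P_C = 184 − 2·32 − 32 = 88.

88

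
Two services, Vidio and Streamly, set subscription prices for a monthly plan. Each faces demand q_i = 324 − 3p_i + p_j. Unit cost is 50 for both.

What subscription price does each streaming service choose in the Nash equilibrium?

Vidio's profit: π = (p_{Vidio} − 50)(324 − 3p_{Vidio} + p_{Streamly}).
∂π/∂p_{Vidio} = 474 − 6p_{Vidio} + p_{Streamly} = 0 ⇒ p_{Vidio} = 79 + (1/6)p_{Streamly}.
The game is symmetric, so in equilibrium p_{Streamly} = p_{Vidio}: the reaction function gives (5/6)p_{Vidio} = 79, hence p_{Vidio} = 94.8.

94.8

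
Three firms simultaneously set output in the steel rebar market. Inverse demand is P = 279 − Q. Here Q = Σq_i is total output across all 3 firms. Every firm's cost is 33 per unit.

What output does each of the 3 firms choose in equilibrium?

A representative firm's profit is π_i = q_i(279 − Q) − 33q_i, with Q = q_i + Σ_{j≠i} q_j.
First-order condition: 246 − 2q_i − Σ_{j≠i} q_j = 0.
Imposing symmetry (q_j = q for all j) turns Σ_{j≠i} q_j into 2q, so 246 = 4q and q = 61.5.

61.5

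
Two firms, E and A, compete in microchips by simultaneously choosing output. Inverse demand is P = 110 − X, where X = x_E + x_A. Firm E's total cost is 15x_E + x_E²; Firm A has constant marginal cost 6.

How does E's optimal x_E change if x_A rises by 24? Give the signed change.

-6

Firm E's profit: π = x_E(110 − (x_E + x_A)) − 15x_E − x_E².
∂π/∂x_E = 95 − 4x_E − x_A = 0, so x_E = 23.75 − 0.25x_A.
The reaction-function slope is −0.25, so a 24-unit rise in x_A moves x_E by −0.25 × 24 = −6. E's best response falls — the actions are strategic substitutes.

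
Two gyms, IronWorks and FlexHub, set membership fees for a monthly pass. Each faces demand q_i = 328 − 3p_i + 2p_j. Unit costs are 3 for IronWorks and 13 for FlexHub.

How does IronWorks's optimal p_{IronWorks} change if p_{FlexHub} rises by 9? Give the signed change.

IronWorks's profit: π = (p_{IronWorks} − 3)(328 − 3p_{IronWorks} + 2p_{FlexHub}).
∂π/∂p_{IronWorks} = 337 − 6p_{IronWorks} + 2p_{FlexHub} = 0 ⇒ p_{IronWorks} = 337/6 + (1/3)p_{FlexHub}.
The reaction-function slope is 1/3, so a 9-unit rise in p_{FlexHub} moves p_{IronWorks} by 1/3 × 9 = 3. IronWorks's best response rises — the actions are strategic complements.

3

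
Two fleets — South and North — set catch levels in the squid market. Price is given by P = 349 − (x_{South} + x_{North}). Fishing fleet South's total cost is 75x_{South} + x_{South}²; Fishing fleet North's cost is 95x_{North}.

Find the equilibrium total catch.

Fishing fleet South's profit: π = x_{South}(349 − (x_{South} + x_{North})) − 75x_{South} − x_{South}².
∂π/∂x_{South} = 274 − 4x_{South} − x_{North} = 0, so x_{South} = 68.5 − 0.25x_{North}.
For North: ∂π/∂x_{North} = 254 − 2x_{North} − x_{South} = 0 ⇒ x_{North} = 127 − 0.5x_{South}.
Plugging x_{North} into South's best response: x_{South} = 68.5 − 0.25(127 − 0.5x_{South}) ⇒ 0.875x_{South} = 36.75, so x_{South} = 42.
Then x_{North} = 127 − 0.5·42 = 106.
Total catch: 42 + 106 = 148.

148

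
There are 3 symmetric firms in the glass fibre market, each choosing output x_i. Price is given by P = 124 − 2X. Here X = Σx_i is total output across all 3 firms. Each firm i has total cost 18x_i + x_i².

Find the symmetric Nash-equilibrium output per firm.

10.6

A representative firm's profit is π_i = x_i(124 − 2X) − 18x_i − x_i², with X = x_i + Σ_{j≠i} x_j.
First-order condition: 106 − 6x_i − 2Σ_{j≠i} x_j = 0.
In a symmetric equilibrium every firm chooses the same x, so Σ_{j≠i} x_j = 2x. The condition becomes 106 − 10x = 0, giving x = 106/10 = 10.6.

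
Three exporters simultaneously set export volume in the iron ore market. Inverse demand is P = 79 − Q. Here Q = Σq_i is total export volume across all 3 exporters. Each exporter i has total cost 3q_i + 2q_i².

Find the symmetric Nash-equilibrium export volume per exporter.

A representative exporter's profit is π_i = q_i(79 − Q) − 3q_i − 2q_i², with Q = q_i + Σ_{j≠i} q_j.
First-order condition: 76 − 6q_i − Σ_{j≠i} q_j = 0.
Imposing symmetry (q_j = q for all j) turns Σ_{j≠i} q_j into 2q, so 76 = 8q and q = 9.5.

9.5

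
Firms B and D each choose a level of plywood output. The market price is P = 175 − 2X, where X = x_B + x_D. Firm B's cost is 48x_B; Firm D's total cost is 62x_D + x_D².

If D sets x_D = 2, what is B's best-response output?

Firm B's profit: π = x_B(175 − 2(x_B + x_D)) − 48x_B.
∂π/∂x_B = 127 − 4x_B − 2x_D = 0, so x_B = 31.75 − 0.5x_D.
At x_D = 2: x_B = 31.75 − 0.5·2 = 30.75.

30.75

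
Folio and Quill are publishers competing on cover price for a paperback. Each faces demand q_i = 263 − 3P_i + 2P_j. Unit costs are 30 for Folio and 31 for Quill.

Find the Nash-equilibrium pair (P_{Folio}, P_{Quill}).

88.4375, 88.8125

Folio's profit: π = (P_{Folio} − 30)(263 − 3P_{Folio} + 2P_{Quill}).
∂π/∂P_{Folio} = 353 − 6P_{Folio} + 2P_{Quill} = 0 ⇒ P_{Folio} = 353/6 + (1/3)P_{Quill}.
Similarly P_{Quill} = 178/3 + (1/3)P_{Folio}.
Plugging P_{Quill} into Folio's best response: P_{Folio} = 353/6 + (1/3)(178/3 + (1/3)P_{Folio}) ⇒ (8/9)P_{Folio} = 1415/18, so P_{Folio} = 88.4375.
Then P_{Quill} = 178/3 + (1/3)·88.4375 = 88.8125.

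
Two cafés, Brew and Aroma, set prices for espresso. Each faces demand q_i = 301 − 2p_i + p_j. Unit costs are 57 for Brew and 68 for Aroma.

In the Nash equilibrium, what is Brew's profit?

13711.68

Brew's profit: π = (p_{Brew} − 57)(301 − 2p_{Brew} + p_{Aroma}).
∂π/∂p_{Brew} = 415 − 4p_{Brew} + p_{Aroma} = 0 ⇒ p_{Brew} = 103.75 + 0.25p_{Aroma}.
Similarly p_{Aroma} = 109.25 + 0.25p_{Brew}.
Plugging p_{Aroma} into Brew's best response: p_{Brew} = 103.75 + 0.25(109.25 + 0.25p_{Brew}) ⇒ 0.9375p_{Brew} = 131.0625, so p_{Brew} = 139.8.
Then p_{Aroma} = 109.25 + 0.25·139.8 = 144.2.
q_{Brew} = 301 − 2·139.8 + 144.2 = 165.6.
Profit = (139.8 − 57)·165.6 = 13711.68.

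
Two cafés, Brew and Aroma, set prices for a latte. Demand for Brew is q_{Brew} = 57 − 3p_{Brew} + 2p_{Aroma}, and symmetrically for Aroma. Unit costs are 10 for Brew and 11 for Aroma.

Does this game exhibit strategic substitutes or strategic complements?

strategic complements

Brew's profit: π = (p_{Brew} − 10)(57 − 3p_{Brew} + 2p_{Aroma}).
∂π/∂p_{Brew} = 87 − 6p_{Brew} + 2p_{Aroma} = 0 ⇒ p_{Brew} = 14.5 + (1/3)p_{Aroma}.
The best-response slope dp_{Brew}/dp_{Aroma} = 1/3 > 0: the reaction function is upward-sloping, so the choices are strategic complements.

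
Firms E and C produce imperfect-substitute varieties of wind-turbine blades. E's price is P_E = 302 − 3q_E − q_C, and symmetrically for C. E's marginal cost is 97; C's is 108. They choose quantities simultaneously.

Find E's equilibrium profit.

2628.48

Firm E's profit: π = q_E(302 − 3q_E − q_C) − 97q_E.
∂π/∂q_E = 205 − 6q_E − q_C = 0 ⇒ q_E = 205/6 − (1/6)q_C.
Similarly q_C = 97/3 − (1/6)q_E.
Solving the two reaction functions simultaneously: (1 − (−1/6)(−1/6))q_E = 205/6 − (1/6)·(97/3), so (35/36)q_E = 259/9 and q_E = 29.6.
Then q_C = 97/3 − (1/6)·29.6 = 27.4.
P_E = 302 − 3·29.6 − 27.4 = 185.8.
Profit = (185.8 − 97)·29.6 = 2628.48.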